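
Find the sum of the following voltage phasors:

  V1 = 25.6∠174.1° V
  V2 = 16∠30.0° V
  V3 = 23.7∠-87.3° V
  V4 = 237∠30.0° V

Step 1 — Convert each phasor to rectangular form:
  V1 = 25.6·(cos(174.1°) + j·sin(174.1°)) = -25.46 + j2.631 V
  V2 = 16·(cos(30.0°) + j·sin(30.0°)) = 13.86 + j8 V
  V3 = 23.7·(cos(-87.3°) + j·sin(-87.3°)) = 1.116 - j23.67 V
  V4 = 237·(cos(30.0°) + j·sin(30.0°)) = 205.2 + j118.5 V
Step 2 — Sum components: V_total = 194.8 + j105.5 V.
Step 3 — Convert to polar: |V_total| = 221.5 V, ∠V_total = 28.4°.

V_total = 221.5∠28.4° V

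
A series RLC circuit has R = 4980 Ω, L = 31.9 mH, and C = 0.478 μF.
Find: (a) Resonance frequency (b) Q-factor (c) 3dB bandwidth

Step 1 — Resonance: ω₀ = 1/√(LC) = 1/√(0.0319·4.78e-07) = 8098 rad/s.
Step 2 — f₀ = ω₀/(2π) = 1289 Hz.
Step 3 — Series Q: Q = ω₀L/R = 8098·0.0319/4980 = 0.05187.
Step 4 — Bandwidth: Δω = ω₀/Q = 1.561e+05 rad/s; BW = Δω/(2π) = 2.485e+04 Hz.

(a) f₀ = 1289 Hz  (b) Q = 0.05187  (c) BW = 2.485e+04 Hz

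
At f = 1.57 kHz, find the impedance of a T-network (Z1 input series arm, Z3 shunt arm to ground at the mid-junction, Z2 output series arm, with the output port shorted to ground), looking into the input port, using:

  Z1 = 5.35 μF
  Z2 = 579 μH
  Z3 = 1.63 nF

Step 1 — Angular frequency: ω = 2π·f = 2π·1570 = 9865 rad/s.
Step 2 — Component impedances:
  Z1: Z = 1/(jωC) = -j/(ω·C) = 0 - j18.95 Ω
  Z2: Z = jωL = j·9865·0.000579 = 0 + j5.712 Ω
  Z3: Z = 1/(jωC) = -j/(ω·C) = 0 - j6.219e+04 Ω
Step 3 — With the output port shorted to ground, the output series arm Z2 runs from the junction to ground; the shunt arm Z3 also runs from the junction to ground. They appear in parallel: Z3 || Z2 = 0 + j5.712 Ω.
Step 4 — Series with input arm Z1: Z_in = Z1 + (Z3 || Z2) = 0 - j13.24 Ω = 13.24∠-90.0° Ω.

Z = 0 - j13.24 Ω = 13.24∠-90.0° Ω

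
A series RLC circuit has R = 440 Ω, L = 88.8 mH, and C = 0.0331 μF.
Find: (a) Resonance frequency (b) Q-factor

Step 1 — Resonance condition Im(Z)=0 gives ω₀ = 1/√(LC).
Step 2 — ω₀ = 1/√(0.0888·3.31e-08) = 1.845e+04 rad/s.
Step 3 — f₀ = ω₀/(2π) = 2936 Hz.
Step 4 — Series Q: Q = ω₀L/R = 1.845e+04·0.0888/440 = 3.723.

(a) f₀ = 2936 Hz  (b) Q = 3.723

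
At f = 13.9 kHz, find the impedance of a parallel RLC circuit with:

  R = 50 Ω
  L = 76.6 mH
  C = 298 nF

Step 1 — Angular frequency: ω = 2π·f = 2π·1.39e+04 = 8.734e+04 rad/s.
Step 2 — Component impedances:
  R: Z = R = 50 Ω
  L: Z = jωL = j·8.734e+04·0.0766 = 0 + j6690 Ω
  C: Z = 1/(jωC) = -j/(ω·C) = 0 - j38.42 Ω
Step 3 — Parallel combination: 1/Z_total = 1/R + 1/L + 1/C; Z_total = 18.7 - j24.19 Ω = 30.58∠-52.3° Ω.

Z = 18.7 - j24.19 Ω = 30.58∠-52.3° Ω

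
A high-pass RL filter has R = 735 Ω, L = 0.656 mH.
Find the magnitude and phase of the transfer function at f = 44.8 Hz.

Step 1 — Angular frequency: ω = 2π·44.8 = 281.5 rad/s.
Step 2 — Transfer function: H(jω) = jωL/(R + jωL).
Step 3 — Numerator jωL = j·0.1847; denominator R + jωL = 735 + j0.1847.
Step 4 — H = 6.312e-08 + j0.0002512.
Step 5 — Magnitude: |H| = 0.0002512 (-72.0 dB); phase: φ = 90.0°.

|H| = 0.0002512 (-72.0 dB), φ = 90.0°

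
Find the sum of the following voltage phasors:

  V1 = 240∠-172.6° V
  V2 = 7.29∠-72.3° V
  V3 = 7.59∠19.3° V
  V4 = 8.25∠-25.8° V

Step 1 — Convert each phasor to rectangular form:
  V1 = 240·(cos(-172.6°) + j·sin(-172.6°)) = -238 - j30.91 V
  V2 = 7.29·(cos(-72.3°) + j·sin(-72.3°)) = 2.216 - j6.945 V
  V3 = 7.59·(cos(19.3°) + j·sin(19.3°)) = 7.163 + j2.509 V
  V4 = 8.25·(cos(-25.8°) + j·sin(-25.8°)) = 7.428 - j3.591 V
Step 2 — Sum components: V_total = -221.2 - j38.94 V.
Step 3 — Convert to polar: |V_total| = 224.6 V, ∠V_total = -170.0°.

V_total = 224.6∠-170.0° V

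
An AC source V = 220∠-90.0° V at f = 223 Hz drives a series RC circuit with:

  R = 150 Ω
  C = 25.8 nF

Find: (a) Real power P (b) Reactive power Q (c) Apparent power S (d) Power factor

Step 1 — Angular frequency: ω = 2π·f = 2π·223 = 1401 rad/s.
Step 2 — Component impedances:
  R: Z = R = 150 Ω
  C: Z = 1/(jωC) = -j/(ω·C) = 0 - j2.766e+04 Ω
Step 3 — Series combination: Z_total = R + C = 150 - j2.766e+04 Ω = 2.766e+04∠-89.7° Ω.
Step 4 — Source phasor: V = 220∠-90.0° V = 0 - j220 V.
Step 5 — Current: I = V / Z = 0.007953 - j4.312e-05 A = 0.007953∠-0.3° A.
Step 6 — Complex power: S = V·I* = 0.009487 - j1.75 VA.
Step 7 — Real power: P = Re(S) = 0.009487 W.
Step 8 — Reactive power: Q = Im(S) = -1.75 VAR.
Step 9 — Apparent power: |S| = 1.75 VA.
Step 10 — Power factor: PF = P/|S| = 0.005422 (leading).

(a) P = 0.009487 W  (b) Q = -1.75 VAR  (c) S = 1.75 VA  (d) PF = 0.005422 (leading)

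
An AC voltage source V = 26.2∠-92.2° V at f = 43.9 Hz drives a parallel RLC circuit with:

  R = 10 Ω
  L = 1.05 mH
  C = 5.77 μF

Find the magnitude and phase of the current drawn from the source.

Step 1 — Angular frequency: ω = 2π·f = 2π·43.9 = 275.8 rad/s.
Step 2 — Component impedances:
  R: Z = R = 10 Ω
  L: Z = jωL = j·275.8·0.00105 = 0 + j0.2896 Ω
  C: Z = 1/(jωC) = -j/(ω·C) = 0 - j628.3 Ω
Step 3 — Parallel combination: 1/Z_total = 1/R + 1/L + 1/C; Z_total = 0.008389 + j0.2895 Ω = 0.2896∠88.3° Ω.
Step 4 — Source phasor: V = 26.2∠-92.2° V = -1.006 - j26.18 V.
Step 5 — Ohm's law: I = V / Z_total = (-1.006 - j26.18) / (0.008389 + j0.2895) = -90.45 + j0.853 A.
Step 6 — Convert to polar: |I| = 90.46 A, ∠I = 179.5°.

I = 90.46∠179.5° A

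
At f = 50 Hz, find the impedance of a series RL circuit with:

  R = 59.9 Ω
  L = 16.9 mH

Step 1 — Angular frequency: ω = 2π·f = 2π·50 = 314.2 rad/s.
Step 2 — Component impedances:
  R: Z = R = 59.9 Ω
  L: Z = jωL = j·314.2·0.0169 = 0 + j5.309 Ω
Step 3 — Series combination: Z_total = R + L = 59.9 + j5.309 Ω = 60.13∠5.1° Ω.

Z = 59.9 + j5.309 Ω = 60.13∠5.1° Ω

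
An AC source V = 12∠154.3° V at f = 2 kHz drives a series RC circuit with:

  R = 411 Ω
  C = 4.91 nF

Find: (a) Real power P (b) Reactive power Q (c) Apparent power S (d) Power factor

Step 1 — Angular frequency: ω = 2π·f = 2π·2000 = 1.257e+04 rad/s.
Step 2 — Component impedances:
  R: Z = R = 411 Ω
  C: Z = 1/(jωC) = -j/(ω·C) = 0 - j1.621e+04 Ω
Step 3 — Series combination: Z_total = R + C = 411 - j1.621e+04 Ω = 1.621e+04∠-88.5° Ω.
Step 4 — Source phasor: V = 12∠154.3° V = -10.81 + j5.204 V.
Step 5 — Current: I = V / Z = -0.0003378 - j0.0006586 A = 0.0007402∠-117.2° A.
Step 6 — Complex power: S = V·I* = 0.0002252 - j0.008879 VA.
Step 7 — Real power: P = Re(S) = 0.0002252 W.
Step 8 — Reactive power: Q = Im(S) = -0.008879 VAR.
Step 9 — Apparent power: |S| = 0.008882 VA.
Step 10 — Power factor: PF = P/|S| = 0.02535 (leading).

(a) P = 0.0002252 W  (b) Q = -0.008879 VAR  (c) S = 0.008882 VA  (d) PF = 0.02535 (leading)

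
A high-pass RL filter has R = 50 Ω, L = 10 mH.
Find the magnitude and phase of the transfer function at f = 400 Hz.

Step 1 — Angular frequency: ω = 2π·400 = 2513 rad/s.
Step 2 — Transfer function: H(jω) = jωL/(R + jωL).
Step 3 — Numerator jωL = j·25.13; denominator R + jωL = 50 + j25.13.
Step 4 — H = 0.2017 + j0.4013.
Step 5 — Magnitude: |H| = 0.4491 (-7.0 dB); phase: φ = 63.3°.

|H| = 0.4491 (-7.0 dB), φ = 63.3°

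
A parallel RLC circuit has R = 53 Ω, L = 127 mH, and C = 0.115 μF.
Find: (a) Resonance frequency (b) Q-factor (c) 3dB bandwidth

Step 1 — Resonance: ω₀ = 1/√(LC) = 1/√(0.127·1.15e-07) = 8275 rad/s.
Step 2 — f₀ = ω₀/(2π) = 1317 Hz.
Step 3 — Parallel Q: Q = R/(ω₀L) = 53/(8275·0.127) = 0.05043.
Step 4 — Bandwidth: Δω = ω₀/Q = 1.641e+05 rad/s; BW = Δω/(2π) = 2.611e+04 Hz.

(a) f₀ = 1317 Hz  (b) Q = 0.05043  (c) BW = 2.611e+04 Hz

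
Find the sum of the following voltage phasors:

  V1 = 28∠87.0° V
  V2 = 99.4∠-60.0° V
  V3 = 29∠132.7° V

Step 1 — Convert each phasor to rectangular form:
  V1 = 28·(cos(87.0°) + j·sin(87.0°)) = 1.465 + j27.96 V
  V2 = 99.4·(cos(-60.0°) + j·sin(-60.0°)) = 49.7 - j86.08 V
  V3 = 29·(cos(132.7°) + j·sin(132.7°)) = -19.67 + j21.31 V
Step 2 — Sum components: V_total = 31.5 - j36.81 V.
Step 3 — Convert to polar: |V_total| = 48.45 V, ∠V_total = -49.4°.

V_total = 48.45∠-49.4° V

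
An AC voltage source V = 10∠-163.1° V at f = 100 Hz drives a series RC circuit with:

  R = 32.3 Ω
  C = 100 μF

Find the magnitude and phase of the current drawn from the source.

Step 1 — Angular frequency: ω = 2π·f = 2π·100 = 628.3 rad/s.
Step 2 — Component impedances:
  R: Z = R = 32.3 Ω
  C: Z = 1/(jωC) = -j/(ω·C) = 0 - j15.92 Ω
Step 3 — Series combination: Z_total = R + C = 32.3 - j15.92 Ω = 36.01∠-26.2° Ω.
Step 4 — Source phasor: V = 10∠-163.1° V = -9.568 - j2.907 V.
Step 5 — Ohm's law: I = V / Z_total = (-9.568 - j2.907) / (32.3 - j15.92) = -0.2027 - j0.1899 A.
Step 6 — Convert to polar: |I| = 0.2777 A, ∠I = -136.9°.

I = 0.2777∠-136.9° A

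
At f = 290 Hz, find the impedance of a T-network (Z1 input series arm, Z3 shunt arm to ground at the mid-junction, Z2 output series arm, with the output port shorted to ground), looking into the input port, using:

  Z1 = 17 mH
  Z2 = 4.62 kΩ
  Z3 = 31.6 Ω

Step 1 — Angular frequency: ω = 2π·f = 2π·290 = 1822 rad/s.
Step 2 — Component impedances:
  Z1: Z = jωL = j·1822·0.017 = 0 + j30.98 Ω
  Z2: Z = R = 4620 Ω
  Z3: Z = R = 31.6 Ω
Step 3 — With the output port shorted to ground, the output series arm Z2 runs from the junction to ground; the shunt arm Z3 also runs from the junction to ground. They appear in parallel: Z3 || Z2 = 31.39 Ω.
Step 4 — Series with input arm Z1: Z_in = Z1 + (Z3 || Z2) = 31.39 + j30.98 Ω = 44.1∠44.6° Ω.

Z = 31.39 + j30.98 Ω = 44.1∠44.6° Ω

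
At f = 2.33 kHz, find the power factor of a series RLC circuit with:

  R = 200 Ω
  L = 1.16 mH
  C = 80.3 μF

Step 1 — Angular frequency: ω = 2π·f = 2π·2330 = 1.464e+04 rad/s.
Step 2 — Component impedances:
  R: Z = R = 200 Ω
  L: Z = jωL = j·1.464e+04·0.00116 = 0 + j16.98 Ω
  C: Z = 1/(jωC) = -j/(ω·C) = 0 - j0.8506 Ω
Step 3 — Series combination: Z_total = R + L + C = 200 + j16.13 Ω = 200.6∠4.6° Ω.
Step 4 — Power factor: PF = cos(φ) = Re(Z)/|Z| = 200/200.65 = 0.9968.
Step 5 — Type: Im(Z) = 16.13 ⇒ lagging (phase φ = 4.6°).

PF = 0.9968 (lagging, φ = 4.6°)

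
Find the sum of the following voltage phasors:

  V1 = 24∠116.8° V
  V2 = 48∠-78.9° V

Step 1 — Convert each phasor to rectangular form:
  V1 = 24·(cos(116.8°) + j·sin(116.8°)) = -10.82 + j21.42 V
  V2 = 48·(cos(-78.9°) + j·sin(-78.9°)) = 9.241 - j47.1 V
Step 2 — Sum components: V_total = -1.58 - j25.68 V.
Step 3 — Convert to polar: |V_total| = 25.73 V, ∠V_total = -93.5°.

V_total = 25.73∠-93.5° V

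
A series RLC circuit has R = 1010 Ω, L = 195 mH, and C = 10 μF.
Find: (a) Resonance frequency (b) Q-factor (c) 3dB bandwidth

Step 1 — Resonance: ω₀ = 1/√(LC) = 1/√(0.195·1e-05) = 716.1 rad/s.
Step 2 — f₀ = ω₀/(2π) = 114 Hz.
Step 3 — Series Q: Q = ω₀L/R = 716.1·0.195/1010 = 0.1383.
Step 4 — Bandwidth: Δω = ω₀/Q = 5179 rad/s; BW = Δω/(2π) = 824.3 Hz.

(a) f₀ = 114 Hz  (b) Q = 0.1383  (c) BW = 824.3 Hz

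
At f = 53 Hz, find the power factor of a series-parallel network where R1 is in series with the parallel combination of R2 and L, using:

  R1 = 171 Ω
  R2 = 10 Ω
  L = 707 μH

Step 1 — Angular frequency: ω = 2π·f = 2π·53 = 333 rad/s.
Step 2 — Component impedances:
  R1: Z = R = 171 Ω
  R2: Z = R = 10 Ω
  L: Z = jωL = j·333·0.000707 = 0 + j0.2354 Ω
Step 3 — Parallel branch: R2 || L = 1/(1/R2 + 1/L) = 0.00554 + j0.2353 Ω.
Step 4 — Series with R1: Z_total = R1 + (R2 || L) = 171 + j0.2353 Ω = 171∠0.1° Ω.
Step 5 — Power factor: PF = cos(φ) = Re(Z)/|Z| = 171/171 = 1.
Step 6 — Type: Im(Z) = 0.2353 ⇒ lagging (phase φ = 0.1°).

PF = 1 (lagging, φ = 0.1°)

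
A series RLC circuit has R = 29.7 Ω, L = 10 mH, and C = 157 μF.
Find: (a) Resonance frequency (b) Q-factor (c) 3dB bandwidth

Step 1 — Resonance condition Im(Z)=0 gives ω₀ = 1/√(LC).
Step 2 — ω₀ = 1/√(0.01·0.000157) = 798.1 rad/s.
Step 3 — f₀ = ω₀/(2π) = 127 Hz.
Step 4 — Series Q: Q = ω₀L/R = 798.1·0.01/29.7 = 0.2687.
Step 5 — 3dB bandwidth: Δω = ω₀/Q = 2970 rad/s; BW = Δω/(2π) = 472.7 Hz.

(a) f₀ = 127 Hz  (b) Q = 0.2687  (c) BW = 472.7 Hz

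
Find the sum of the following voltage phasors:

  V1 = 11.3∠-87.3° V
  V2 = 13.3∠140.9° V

Step 1 — Convert each phasor to rectangular form:
  V1 = 11.3·(cos(-87.3°) + j·sin(-87.3°)) = 0.5323 - j11.29 V
  V2 = 13.3·(cos(140.9°) + j·sin(140.9°)) = -10.32 + j8.388 V
Step 2 — Sum components: V_total = -9.789 - j2.899 V.
Step 3 — Convert to polar: |V_total| = 10.21 V, ∠V_total = -163.5°.

V_total = 10.21∠-163.5° V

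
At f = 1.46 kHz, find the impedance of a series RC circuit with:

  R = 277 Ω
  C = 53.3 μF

Step 1 — Angular frequency: ω = 2π·f = 2π·1460 = 9173 rad/s.
Step 2 — Component impedances:
  R: Z = R = 277 Ω
  C: Z = 1/(jωC) = -j/(ω·C) = 0 - j2.045 Ω
Step 3 — Series combination: Z_total = R + C = 277 - j2.045 Ω = 277∠-0.4° Ω.

Z = 277 - j2.045 Ω = 277∠-0.4° Ω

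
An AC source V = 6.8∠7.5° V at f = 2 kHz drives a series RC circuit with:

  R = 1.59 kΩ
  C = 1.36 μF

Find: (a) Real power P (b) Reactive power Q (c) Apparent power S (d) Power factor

Step 1 — Angular frequency: ω = 2π·f = 2π·2000 = 1.257e+04 rad/s.
Step 2 — Component impedances:
  R: Z = R = 1590 Ω
  C: Z = 1/(jωC) = -j/(ω·C) = 0 - j58.51 Ω
Step 3 — Series combination: Z_total = R + C = 1590 - j58.51 Ω = 1591∠-2.1° Ω.
Step 4 — Source phasor: V = 6.8∠7.5° V = 6.742 + j0.8876 V.
Step 5 — Current: I = V / Z = 0.004214 + j0.0007133 A = 0.004274∠9.6° A.
Step 6 — Complex power: S = V·I* = 0.02904 - j0.001069 VA.
Step 7 — Real power: P = Re(S) = 0.02904 W.
Step 8 — Reactive power: Q = Im(S) = -0.001069 VAR.
Step 9 — Apparent power: |S| = 0.02906 VA.
Step 10 — Power factor: PF = P/|S| = 0.9993 (leading).

(a) P = 0.02904 W  (b) Q = -0.001069 VAR  (c) S = 0.02906 VA  (d) PF = 0.9993 (leading)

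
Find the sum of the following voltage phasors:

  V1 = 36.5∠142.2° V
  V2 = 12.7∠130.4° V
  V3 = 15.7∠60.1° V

Step 1 — Convert each phasor to rectangular form:
  V1 = 36.5·(cos(142.2°) + j·sin(142.2°)) = -28.84 + j22.37 V
  V2 = 12.7·(cos(130.4°) + j·sin(130.4°)) = -8.231 + j9.672 V
  V3 = 15.7·(cos(60.1°) + j·sin(60.1°)) = 7.826 + j13.61 V
Step 2 — Sum components: V_total = -29.25 + j45.65 V.
Step 3 — Convert to polar: |V_total| = 54.22 V, ∠V_total = 122.6°.

V_total = 54.22∠122.6° V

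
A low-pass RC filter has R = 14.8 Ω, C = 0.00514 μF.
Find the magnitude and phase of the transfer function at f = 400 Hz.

Step 1 — Angular frequency: ω = 2π·400 = 2513 rad/s.
Step 2 — Transfer function: H(jω) = 1/(1 + jωRC).
Step 3 — Denominator: 1 + jωRC = 1 + j·2513·14.8·5.14e-09 = 1 + j0.0001912.
Step 4 — H = 1 - j0.0001912.
Step 5 — Magnitude: |H| = 1 (-0.0 dB); phase: φ = -0.0°.

|H| = 1 (-0.0 dB), φ = -0.0°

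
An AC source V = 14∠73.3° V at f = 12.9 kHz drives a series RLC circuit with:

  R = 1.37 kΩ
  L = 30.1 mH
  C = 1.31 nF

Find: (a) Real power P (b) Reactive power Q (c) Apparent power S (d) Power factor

Step 1 — Angular frequency: ω = 2π·f = 2π·1.29e+04 = 8.105e+04 rad/s.
Step 2 — Component impedances:
  R: Z = R = 1370 Ω
  L: Z = jωL = j·8.105e+04·0.0301 = 0 + j2440 Ω
  C: Z = 1/(jωC) = -j/(ω·C) = 0 - j9418 Ω
Step 3 — Series combination: Z_total = R + L + C = 1370 - j6978 Ω = 7112∠-78.9° Ω.
Step 4 — Source phasor: V = 14∠73.3° V = 4.023 + j13.41 V.
Step 5 — Current: I = V / Z = -0.001741 + j0.0009184 A = 0.001969∠152.2° A.
Step 6 — Complex power: S = V·I* = 0.005309 - j0.02704 VA.
Step 7 — Real power: P = Re(S) = 0.005309 W.
Step 8 — Reactive power: Q = Im(S) = -0.02704 VAR.
Step 9 — Apparent power: |S| = 0.02756 VA.
Step 10 — Power factor: PF = P/|S| = 0.1926 (leading).

(a) P = 0.005309 W  (b) Q = -0.02704 VAR  (c) S = 0.02756 VA  (d) PF = 0.1926 (leading)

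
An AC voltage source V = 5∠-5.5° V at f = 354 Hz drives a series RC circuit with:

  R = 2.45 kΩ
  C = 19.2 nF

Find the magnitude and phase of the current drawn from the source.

Step 1 — Angular frequency: ω = 2π·f = 2π·354 = 2224 rad/s.
Step 2 — Component impedances:
  R: Z = R = 2450 Ω
  C: Z = 1/(jωC) = -j/(ω·C) = 0 - j2.342e+04 Ω
Step 3 — Series combination: Z_total = R + C = 2450 - j2.342e+04 Ω = 2.354e+04∠-84.0° Ω.
Step 4 — Source phasor: V = 5∠-5.5° V = 4.977 - j0.4792 V.
Step 5 — Ohm's law: I = V / Z_total = (4.977 - j0.4792) / (2450 - j2.342e+04) = 4.224e-05 + j0.0002081 A.
Step 6 — Convert to polar: |I| = 0.0002124 A, ∠I = 78.5°.

I = 0.0002124∠78.5° A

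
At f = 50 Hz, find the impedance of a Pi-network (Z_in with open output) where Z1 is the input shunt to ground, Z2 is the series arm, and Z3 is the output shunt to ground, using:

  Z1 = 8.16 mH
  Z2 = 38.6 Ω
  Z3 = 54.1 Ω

Step 1 — Angular frequency: ω = 2π·f = 2π·50 = 314.2 rad/s.
Step 2 — Component impedances:
  Z1: Z = jωL = j·314.2·0.00816 = 0 + j2.564 Ω
  Z2: Z = R = 38.6 Ω
  Z3: Z = R = 54.1 Ω
Step 3 — With open output, the series arm Z2 and the output shunt Z3 appear in series to ground: Z2 + Z3 = 92.7 Ω.
Step 4 — Parallel with input shunt Z1: Z_in = Z1 || (Z2 + Z3) = 0.07084 + j2.562 Ω = 2.563∠88.4° Ω.

Z = 0.07084 + j2.562 Ω = 2.563∠88.4° Ω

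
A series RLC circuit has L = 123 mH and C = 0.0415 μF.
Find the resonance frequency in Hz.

Step 1 — Resonance condition Im(Z)=0 gives ω₀ = 1/√(LC).
Step 2 — ω₀ = 1/√(0.123·4.15e-08) = 1.4e+04 rad/s.
Step 3 — f₀ = ω₀/(2π) = 2228 Hz.

f₀ = 2228 Hz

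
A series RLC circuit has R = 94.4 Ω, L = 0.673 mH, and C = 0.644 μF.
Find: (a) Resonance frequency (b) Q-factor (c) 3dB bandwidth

Step 1 — Resonance: ω₀ = 1/√(LC) = 1/√(0.000673·6.44e-07) = 4.803e+04 rad/s.
Step 2 — f₀ = ω₀/(2π) = 7645 Hz.
Step 3 — Series Q: Q = ω₀L/R = 4.803e+04·0.000673/94.4 = 0.3424.
Step 4 — Bandwidth: Δω = ω₀/Q = 1.403e+05 rad/s; BW = Δω/(2π) = 2.232e+04 Hz.

(a) f₀ = 7645 Hz  (b) Q = 0.3424  (c) BW = 2.232e+04 Hz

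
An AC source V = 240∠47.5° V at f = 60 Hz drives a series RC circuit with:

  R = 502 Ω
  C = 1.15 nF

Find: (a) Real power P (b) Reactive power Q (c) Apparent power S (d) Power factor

Step 1 — Angular frequency: ω = 2π·f = 2π·60 = 377 rad/s.
Step 2 — Component impedances:
  R: Z = R = 502 Ω
  C: Z = 1/(jωC) = -j/(ω·C) = 0 - j2.307e+06 Ω
Step 3 — Series combination: Z_total = R + C = 502 - j2.307e+06 Ω = 2.307e+06∠-90.0° Ω.
Step 4 — Source phasor: V = 240∠47.5° V = 162.1 + j176.9 V.
Step 5 — Current: I = V / Z = -7.67e-05 + j7.031e-05 A = 0.000104∠137.5° A.
Step 6 — Complex power: S = V·I* = 5.435e-06 - j0.02497 VA.
Step 7 — Real power: P = Re(S) = 5.435e-06 W.
Step 8 — Reactive power: Q = Im(S) = -0.02497 VAR.
Step 9 — Apparent power: |S| = 0.02497 VA.
Step 10 — Power factor: PF = P/|S| = 0.0002176 (leading).

(a) P = 5.435e-06 W  (b) Q = -0.02497 VAR  (c) S = 0.02497 VA  (d) PF = 0.0002176 (leading)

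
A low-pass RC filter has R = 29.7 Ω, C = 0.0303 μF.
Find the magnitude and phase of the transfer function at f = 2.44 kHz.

Step 1 — Angular frequency: ω = 2π·2440 = 1.533e+04 rad/s.
Step 2 — Transfer function: H(jω) = 1/(1 + jωRC).
Step 3 — Denominator: 1 + jωRC = 1 + j·1.533e+04·29.7·3.03e-08 = 1 + j0.0138.
Step 4 — H = 0.9998 - j0.01379.
Step 5 — Magnitude: |H| = 0.9999 (-0.0 dB); phase: φ = -0.8°.

|H| = 0.9999 (-0.0 dB), φ = -0.8°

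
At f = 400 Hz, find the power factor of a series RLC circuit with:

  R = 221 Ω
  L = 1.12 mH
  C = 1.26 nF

Step 1 — Angular frequency: ω = 2π·f = 2π·400 = 2513 rad/s.
Step 2 — Component impedances:
  R: Z = R = 221 Ω
  L: Z = jωL = j·2513·0.00112 = 0 + j2.815 Ω
  C: Z = 1/(jωC) = -j/(ω·C) = 0 - j3.158e+05 Ω
Step 3 — Series combination: Z_total = R + L + C = 221 - j3.158e+05 Ω = 3.158e+05∠-90.0° Ω.
Step 4 — Power factor: PF = cos(φ) = Re(Z)/|Z| = 221/3.1578e+05 = 0.0006999.
Step 5 — Type: Im(Z) = -3.158e+05 ⇒ leading (phase φ = -90.0°).

PF = 0.0006999 (leading, φ = -90.0°)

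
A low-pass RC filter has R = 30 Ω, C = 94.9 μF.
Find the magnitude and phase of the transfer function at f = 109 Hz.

Step 1 — Angular frequency: ω = 2π·109 = 684.9 rad/s.
Step 2 — Transfer function: H(jω) = 1/(1 + jωRC).
Step 3 — Denominator: 1 + jωRC = 1 + j·684.9·30·9.49e-05 = 1 + j1.95.
Step 4 — H = 0.2083 - j0.4061.
Step 5 — Magnitude: |H| = 0.4564 (-6.8 dB); phase: φ = -62.8°.

|H| = 0.4564 (-6.8 dB), φ = -62.8°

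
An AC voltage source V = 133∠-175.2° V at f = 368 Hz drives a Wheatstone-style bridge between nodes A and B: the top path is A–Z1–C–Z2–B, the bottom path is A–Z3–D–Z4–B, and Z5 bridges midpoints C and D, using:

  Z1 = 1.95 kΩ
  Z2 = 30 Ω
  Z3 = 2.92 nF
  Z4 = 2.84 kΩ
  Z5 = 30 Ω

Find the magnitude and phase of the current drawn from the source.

Step 1 — Angular frequency: ω = 2π·f = 2π·368 = 2312 rad/s.
Step 2 — Component impedances:
  Z1: Z = R = 1950 Ω
  Z2: Z = R = 30 Ω
  Z3: Z = 1/(jωC) = -j/(ω·C) = 0 - j1.481e+05 Ω
  Z4: Z = R = 2840 Ω
  Z5: Z = R = 30 Ω
Step 3 — Bridge requires nodal analysis (the Z5 bridge couples midpoints C and D, so the two paths cannot be reduced to a simple series/parallel combination). Setting node B to ground and injecting 1 A at node A, the 3-node admittance system at A, C, D solves to V_A = Z_AB = 1979 - j25.68 Ω = 1980∠-0.7° Ω.
Step 4 — Source phasor: V = 133∠-175.2° V = -132.5 - j11.13 V.
Step 5 — Ohm's law: I = V / Z_total = (-132.5 - j11.13) / (1979 - j25.68) = -0.06687 - j0.00649 A.
Step 6 — Convert to polar: |I| = 0.06719 A, ∠I = -174.5°.

I = 0.06719∠-174.5° A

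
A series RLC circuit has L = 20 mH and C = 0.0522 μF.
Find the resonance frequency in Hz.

Step 1 — Resonance condition Im(Z)=0 gives ω₀ = 1/√(LC).
Step 2 — ω₀ = 1/√(0.02·5.22e-08) = 3.095e+04 rad/s.
Step 3 — f₀ = ω₀/(2π) = 4926 Hz.

f₀ = 4926 Hz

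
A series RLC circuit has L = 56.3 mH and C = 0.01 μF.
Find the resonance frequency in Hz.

Step 1 — Resonance condition Im(Z)=0 gives ω₀ = 1/√(LC).
Step 2 — ω₀ = 1/√(0.0563·1e-08) = 4.214e+04 rad/s.
Step 3 — f₀ = ω₀/(2π) = 6708 Hz.

f₀ = 6708 Hz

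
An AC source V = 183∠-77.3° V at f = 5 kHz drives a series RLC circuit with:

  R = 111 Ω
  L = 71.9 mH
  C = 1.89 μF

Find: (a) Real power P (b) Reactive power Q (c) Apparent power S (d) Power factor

Step 1 — Angular frequency: ω = 2π·f = 2π·5000 = 3.142e+04 rad/s.
Step 2 — Component impedances:
  R: Z = R = 111 Ω
  L: Z = jωL = j·3.142e+04·0.0719 = 0 + j2259 Ω
  C: Z = 1/(jωC) = -j/(ω·C) = 0 - j16.84 Ω
Step 3 — Series combination: Z_total = R + L + C = 111 + j2242 Ω = 2245∠87.2° Ω.
Step 4 — Source phasor: V = 183∠-77.3° V = 40.23 - j178.5 V.
Step 5 — Current: I = V / Z = -0.07855 - j0.02183 A = 0.08153∠-164.5° A.
Step 6 — Complex power: S = V·I* = 0.7377 + j14.9 VA.
Step 7 — Real power: P = Re(S) = 0.7377 W.
Step 8 — Reactive power: Q = Im(S) = 14.9 VAR.
Step 9 — Apparent power: |S| = 14.92 VA.
Step 10 — Power factor: PF = P/|S| = 0.04945 (lagging).

(a) P = 0.7377 W  (b) Q = 14.9 VAR  (c) S = 14.92 VA  (d) PF = 0.04945 (lagging)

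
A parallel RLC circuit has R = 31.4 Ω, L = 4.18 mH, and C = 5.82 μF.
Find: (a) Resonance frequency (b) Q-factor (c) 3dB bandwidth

Step 1 — Resonance: ω₀ = 1/√(LC) = 1/√(0.00418·5.82e-06) = 6411 rad/s.
Step 2 — f₀ = ω₀/(2π) = 1020 Hz.
Step 3 — Parallel Q: Q = R/(ω₀L) = 31.4/(6411·0.00418) = 1.172.
Step 4 — Bandwidth: Δω = ω₀/Q = 5472 rad/s; BW = Δω/(2π) = 870.9 Hz.

(a) f₀ = 1020 Hz  (b) Q = 1.172  (c) BW = 870.9 Hz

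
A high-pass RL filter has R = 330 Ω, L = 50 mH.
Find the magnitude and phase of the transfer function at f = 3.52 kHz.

Step 1 — Angular frequency: ω = 2π·3520 = 2.212e+04 rad/s.
Step 2 — Transfer function: H(jω) = jωL/(R + jωL).
Step 3 — Numerator jωL = j·1106; denominator R + jωL = 330 + j1106.
Step 4 — H = 0.9182 + j0.274.
Step 5 — Magnitude: |H| = 0.9582 (-0.4 dB); phase: φ = 16.6°.

|H| = 0.9582 (-0.4 dB), φ = 16.6°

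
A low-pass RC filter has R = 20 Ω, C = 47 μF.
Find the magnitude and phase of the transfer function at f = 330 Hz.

Step 1 — Angular frequency: ω = 2π·330 = 2073 rad/s.
Step 2 — Transfer function: H(jω) = 1/(1 + jωRC).
Step 3 — Denominator: 1 + jωRC = 1 + j·2073·20·4.7e-05 = 1 + j1.949.
Step 4 — H = 0.2084 - j0.4062.
Step 5 — Magnitude: |H| = 0.4565 (-6.8 dB); phase: φ = -62.8°.

|H| = 0.4565 (-6.8 dB), φ = -62.8°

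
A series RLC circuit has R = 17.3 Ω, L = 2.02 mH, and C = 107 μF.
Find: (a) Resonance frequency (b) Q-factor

Step 1 — Resonance condition Im(Z)=0 gives ω₀ = 1/√(LC).
Step 2 — ω₀ = 1/√(0.00202·0.000107) = 2151 rad/s.
Step 3 — f₀ = ω₀/(2π) = 342.3 Hz.
Step 4 — Series Q: Q = ω₀L/R = 2151·0.00202/17.3 = 0.2512.

(a) f₀ = 342.3 Hz  (b) Q = 0.2512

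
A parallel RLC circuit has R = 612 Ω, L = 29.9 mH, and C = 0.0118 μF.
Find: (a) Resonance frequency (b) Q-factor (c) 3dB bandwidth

Step 1 — Resonance: ω₀ = 1/√(LC) = 1/√(0.0299·1.18e-08) = 5.324e+04 rad/s.
Step 2 — f₀ = ω₀/(2π) = 8473 Hz.
Step 3 — Parallel Q: Q = R/(ω₀L) = 612/(5.324e+04·0.0299) = 0.3845.
Step 4 — Bandwidth: Δω = ω₀/Q = 1.385e+05 rad/s; BW = Δω/(2π) = 2.204e+04 Hz.

(a) f₀ = 8473 Hz  (b) Q = 0.3845  (c) BW = 2.204e+04 Hz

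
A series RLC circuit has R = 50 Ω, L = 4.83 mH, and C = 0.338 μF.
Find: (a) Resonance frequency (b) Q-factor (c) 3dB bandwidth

Step 1 — Resonance: ω₀ = 1/√(LC) = 1/√(0.00483·3.38e-07) = 2.475e+04 rad/s.
Step 2 — f₀ = ω₀/(2π) = 3939 Hz.
Step 3 — Series Q: Q = ω₀L/R = 2.475e+04·0.00483/50 = 2.391.
Step 4 — Bandwidth: Δω = ω₀/Q = 1.035e+04 rad/s; BW = Δω/(2π) = 1648 Hz.

(a) f₀ = 3939 Hz  (b) Q = 2.391  (c) BW = 1648 Hz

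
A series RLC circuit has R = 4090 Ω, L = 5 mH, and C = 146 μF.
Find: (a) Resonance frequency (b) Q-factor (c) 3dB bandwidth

Step 1 — Resonance: ω₀ = 1/√(LC) = 1/√(0.005·0.000146) = 1170 rad/s.
Step 2 — f₀ = ω₀/(2π) = 186.3 Hz.
Step 3 — Series Q: Q = ω₀L/R = 1170·0.005/4090 = 0.001431.
Step 4 — Bandwidth: Δω = ω₀/Q = 8.18e+05 rad/s; BW = Δω/(2π) = 1.302e+05 Hz.

(a) f₀ = 186.3 Hz  (b) Q = 0.001431  (c) BW = 1.302e+05 Hz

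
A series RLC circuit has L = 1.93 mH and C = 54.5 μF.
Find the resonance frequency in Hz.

Step 1 — Resonance condition Im(Z)=0 gives ω₀ = 1/√(LC).
Step 2 — ω₀ = 1/√(0.00193·5.45e-05) = 3083 rad/s.
Step 3 — f₀ = ω₀/(2π) = 490.7 Hz.

f₀ = 490.7 Hz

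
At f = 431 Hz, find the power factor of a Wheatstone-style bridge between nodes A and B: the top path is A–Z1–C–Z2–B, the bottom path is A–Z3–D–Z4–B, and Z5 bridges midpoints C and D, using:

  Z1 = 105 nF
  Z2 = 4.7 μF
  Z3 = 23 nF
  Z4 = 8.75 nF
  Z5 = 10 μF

Step 1 — Angular frequency: ω = 2π·f = 2π·431 = 2708 rad/s.
Step 2 — Component impedances:
  Z1: Z = 1/(jωC) = -j/(ω·C) = 0 - j3517 Ω
  Z2: Z = 1/(jωC) = -j/(ω·C) = 0 - j78.57 Ω
  Z3: Z = 1/(jωC) = -j/(ω·C) = 0 - j1.606e+04 Ω
  Z4: Z = 1/(jωC) = -j/(ω·C) = 0 - j4.22e+04 Ω
  Z5: Z = 1/(jωC) = -j/(ω·C) = 0 - j36.93 Ω
Step 3 — Bridge requires nodal analysis (the Z5 bridge couples midpoints C and D, so the two paths cannot be reduced to a simple series/parallel combination). Setting node B to ground and injecting 1 A at node A, the 3-node admittance system at A, C, D solves to V_A = Z_AB = 0 - j2965 Ω = 2965∠-90.0° Ω.
Step 4 — Power factor: PF = cos(φ) = Re(Z)/|Z| = 0/2965 = 0.
Step 5 — Type: Im(Z) = -2965 ⇒ leading (phase φ = -90.0°).

PF = 0 (leading, φ = -90.0°)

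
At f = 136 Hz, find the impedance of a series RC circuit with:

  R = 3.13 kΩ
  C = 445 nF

Step 1 — Angular frequency: ω = 2π·f = 2π·136 = 854.5 rad/s.
Step 2 — Component impedances:
  R: Z = R = 3130 Ω
  C: Z = 1/(jωC) = -j/(ω·C) = 0 - j2630 Ω
Step 3 — Series combination: Z_total = R + C = 3130 - j2630 Ω = 4088∠-40.0° Ω.

Z = 3130 - j2630 Ω = 4088∠-40.0° Ω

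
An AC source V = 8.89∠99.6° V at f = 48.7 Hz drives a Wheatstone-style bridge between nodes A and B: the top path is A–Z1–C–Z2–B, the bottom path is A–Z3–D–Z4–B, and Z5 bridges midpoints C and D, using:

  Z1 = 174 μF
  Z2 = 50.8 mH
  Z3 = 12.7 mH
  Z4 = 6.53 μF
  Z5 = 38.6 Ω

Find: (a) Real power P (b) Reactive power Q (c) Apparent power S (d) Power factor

Step 1 — Angular frequency: ω = 2π·f = 2π·48.7 = 306 rad/s.
Step 2 — Component impedances:
  Z1: Z = 1/(jωC) = -j/(ω·C) = 0 - j18.78 Ω
  Z2: Z = jωL = j·306·0.0508 = 0 + j15.54 Ω
  Z3: Z = jωL = j·306·0.0127 = 0 + j3.886 Ω
  Z4: Z = 1/(jωC) = -j/(ω·C) = 0 - j500.5 Ω
  Z5: Z = R = 38.6 Ω
Step 3 — Bridge requires nodal analysis (the Z5 bridge couples midpoints C and D, so the two paths cannot be reduced to a simple series/parallel combination). Setting node B to ground and injecting 1 A at node A, the 3-node admittance system at A, C, D solves to V_A = Z_AB = 7.933 - j0.2465 Ω = 7.937∠-1.8° Ω.
Step 4 — Source phasor: V = 8.89∠99.6° V = -1.483 + j8.766 V.
Step 5 — Current: I = V / Z = -0.221 + j1.098 A = 1.12∠101.4° A.
Step 6 — Complex power: S = V·I* = 9.953 - j0.3092 VA.
Step 7 — Real power: P = Re(S) = 9.953 W.
Step 8 — Reactive power: Q = Im(S) = -0.3092 VAR.
Step 9 — Apparent power: |S| = 9.957 VA.
Step 10 — Power factor: PF = P/|S| = 0.9995 (leading).

(a) P = 9.953 W  (b) Q = -0.3092 VAR  (c) S = 9.957 VA  (d) PF = 0.9995 (leading)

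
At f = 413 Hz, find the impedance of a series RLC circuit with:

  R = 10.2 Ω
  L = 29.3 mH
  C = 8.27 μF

Step 1 — Angular frequency: ω = 2π·f = 2π·413 = 2595 rad/s.
Step 2 — Component impedances:
  R: Z = R = 10.2 Ω
  L: Z = jωL = j·2595·0.0293 = 0 + j76.03 Ω
  C: Z = 1/(jωC) = -j/(ω·C) = 0 - j46.6 Ω
Step 3 — Series combination: Z_total = R + L + C = 10.2 + j29.43 Ω = 31.15∠70.9° Ω.

Z = 10.2 + j29.43 Ω = 31.15∠70.9° Ω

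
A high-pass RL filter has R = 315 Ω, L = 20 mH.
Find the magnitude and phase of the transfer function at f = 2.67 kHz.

Step 1 — Angular frequency: ω = 2π·2670 = 1.678e+04 rad/s.
Step 2 — Transfer function: H(jω) = jωL/(R + jωL).
Step 3 — Numerator jωL = j·335.5; denominator R + jωL = 315 + j335.5.
Step 4 — H = 0.5315 + j0.499.
Step 5 — Magnitude: |H| = 0.7291 (-2.7 dB); phase: φ = 43.2°.

|H| = 0.7291 (-2.7 dB), φ = 43.2°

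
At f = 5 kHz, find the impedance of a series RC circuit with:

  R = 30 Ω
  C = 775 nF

Step 1 — Angular frequency: ω = 2π·f = 2π·5000 = 3.142e+04 rad/s.
Step 2 — Component impedances:
  R: Z = R = 30 Ω
  C: Z = 1/(jωC) = -j/(ω·C) = 0 - j41.07 Ω
Step 3 — Series combination: Z_total = R + C = 30 - j41.07 Ω = 50.86∠-53.9° Ω.

Z = 30 - j41.07 Ω = 50.86∠-53.9° Ω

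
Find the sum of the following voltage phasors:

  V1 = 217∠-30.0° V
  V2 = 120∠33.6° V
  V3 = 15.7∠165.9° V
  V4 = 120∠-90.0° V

Step 1 — Convert each phasor to rectangular form:
  V1 = 217·(cos(-30.0°) + j·sin(-30.0°)) = 187.9 - j108.5 V
  V2 = 120·(cos(33.6°) + j·sin(33.6°)) = 99.95 + j66.41 V
  V3 = 15.7·(cos(165.9°) + j·sin(165.9°)) = -15.23 + j3.825 V
  V4 = 120·(cos(-90.0°) + j·sin(-90.0°)) = 0 - j120 V
Step 2 — Sum components: V_total = 272.7 - j158.3 V.
Step 3 — Convert to polar: |V_total| = 315.3 V, ∠V_total = -30.1°.

V_total = 315.3∠-30.1° V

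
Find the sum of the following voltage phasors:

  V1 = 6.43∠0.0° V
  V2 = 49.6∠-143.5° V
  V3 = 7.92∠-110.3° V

Step 1 — Convert each phasor to rectangular form:
  V1 = 6.43·(cos(0.0°) + j·sin(0.0°)) = 6.43 V
  V2 = 49.6·(cos(-143.5°) + j·sin(-143.5°)) = -39.87 - j29.5 V
  V3 = 7.92·(cos(-110.3°) + j·sin(-110.3°)) = -2.748 - j7.428 V
Step 2 — Sum components: V_total = -36.19 - j36.93 V.
Step 3 — Convert to polar: |V_total| = 51.71 V, ∠V_total = -134.4°.

V_total = 51.71∠-134.4° V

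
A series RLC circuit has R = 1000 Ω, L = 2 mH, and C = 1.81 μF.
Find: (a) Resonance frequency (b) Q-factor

Step 1 — Resonance condition Im(Z)=0 gives ω₀ = 1/√(LC).
Step 2 — ω₀ = 1/√(0.002·1.81e-06) = 1.662e+04 rad/s.
Step 3 — f₀ = ω₀/(2π) = 2645 Hz.
Step 4 — Series Q: Q = ω₀L/R = 1.662e+04·0.002/1000 = 0.03324.

(a) f₀ = 2645 Hz  (b) Q = 0.03324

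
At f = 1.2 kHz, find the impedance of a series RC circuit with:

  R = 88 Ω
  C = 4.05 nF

Step 1 — Angular frequency: ω = 2π·f = 2π·1200 = 7540 rad/s.
Step 2 — Component impedances:
  R: Z = R = 88 Ω
  C: Z = 1/(jωC) = -j/(ω·C) = 0 - j3.275e+04 Ω
Step 3 — Series combination: Z_total = R + C = 88 - j3.275e+04 Ω = 3.275e+04∠-89.8° Ω.

Z = 88 - j3.275e+04 Ω = 3.275e+04∠-89.8° Ω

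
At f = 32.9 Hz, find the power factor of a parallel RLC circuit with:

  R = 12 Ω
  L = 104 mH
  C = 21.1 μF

Step 1 — Angular frequency: ω = 2π·f = 2π·32.9 = 206.7 rad/s.
Step 2 — Component impedances:
  R: Z = R = 12 Ω
  L: Z = jωL = j·206.7·0.104 = 0 + j21.5 Ω
  C: Z = 1/(jωC) = -j/(ω·C) = 0 - j229.3 Ω
Step 3 — Parallel combination: 1/Z_total = 1/R + 1/L + 1/C; Z_total = 9.555 + j4.833 Ω = 10.71∠26.8° Ω.
Step 4 — Power factor: PF = cos(φ) = Re(Z)/|Z| = 9.5551/10.708 = 0.8923.
Step 5 — Type: Im(Z) = 4.833 ⇒ lagging (phase φ = 26.8°).

PF = 0.8923 (lagging, φ = 26.8°)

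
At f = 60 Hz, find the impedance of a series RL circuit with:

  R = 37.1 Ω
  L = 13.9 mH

Step 1 — Angular frequency: ω = 2π·f = 2π·60 = 377 rad/s.
Step 2 — Component impedances:
  R: Z = R = 37.1 Ω
  L: Z = jωL = j·377·0.0139 = 0 + j5.24 Ω
Step 3 — Series combination: Z_total = R + L = 37.1 + j5.24 Ω = 37.47∠8.0° Ω.

Z = 37.1 + j5.24 Ω = 37.47∠8.0° Ω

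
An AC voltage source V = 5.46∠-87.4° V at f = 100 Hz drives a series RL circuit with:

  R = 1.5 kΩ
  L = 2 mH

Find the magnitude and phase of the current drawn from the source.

Step 1 — Angular frequency: ω = 2π·f = 2π·100 = 628.3 rad/s.
Step 2 — Component impedances:
  R: Z = R = 1500 Ω
  L: Z = jωL = j·628.3·0.002 = 0 + j1.257 Ω
Step 3 — Series combination: Z_total = R + L = 1500 + j1.257 Ω = 1500∠0.0° Ω.
Step 4 — Source phasor: V = 5.46∠-87.4° V = 0.2477 - j5.454 V.
Step 5 — Ohm's law: I = V / Z_total = (0.2477 - j5.454) / (1500 + j1.257) = 0.0001621 - j0.003636 A.
Step 6 — Convert to polar: |I| = 0.00364 A, ∠I = -87.4°.

I = 0.00364∠-87.4° A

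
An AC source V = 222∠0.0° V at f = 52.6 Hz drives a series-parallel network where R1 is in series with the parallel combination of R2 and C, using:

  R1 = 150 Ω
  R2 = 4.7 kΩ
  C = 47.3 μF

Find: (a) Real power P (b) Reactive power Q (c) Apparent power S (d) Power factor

Step 1 — Angular frequency: ω = 2π·f = 2π·52.6 = 330.5 rad/s.
Step 2 — Component impedances:
  R1: Z = R = 150 Ω
  R2: Z = R = 4700 Ω
  C: Z = 1/(jωC) = -j/(ω·C) = 0 - j63.97 Ω
Step 3 — Parallel branch: R2 || C = 1/(1/R2 + 1/C) = 0.8705 - j63.96 Ω.
Step 4 — Series with R1: Z_total = R1 + (R2 || C) = 150.9 - j63.96 Ω = 163.9∠-23.0° Ω.
Step 5 — Source phasor: V = 222∠0.0° V = 222 V.
Step 6 — Current: I = V / Z = 1.247 + j0.5288 A = 1.355∠23.0° A.
Step 7 — Complex power: S = V·I* = 276.9 - j117.4 VA.
Step 8 — Real power: P = Re(S) = 276.9 W.
Step 9 — Reactive power: Q = Im(S) = -117.4 VAR.
Step 10 — Apparent power: |S| = 300.8 VA.
Step 11 — Power factor: PF = P/|S| = 0.9207 (leading).

(a) P = 276.9 W  (b) Q = -117.4 VAR  (c) S = 300.8 VA  (d) PF = 0.9207 (leading)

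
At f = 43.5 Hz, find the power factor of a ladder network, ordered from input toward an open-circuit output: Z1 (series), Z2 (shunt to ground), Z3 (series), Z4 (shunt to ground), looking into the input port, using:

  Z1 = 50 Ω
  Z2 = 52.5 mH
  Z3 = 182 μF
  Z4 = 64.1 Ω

Step 1 — Angular frequency: ω = 2π·f = 2π·43.5 = 273.3 rad/s.
Step 2 — Component impedances:
  Z1: Z = R = 50 Ω
  Z2: Z = jωL = j·273.3·0.0525 = 0 + j14.35 Ω
  Z3: Z = 1/(jωC) = -j/(ω·C) = 0 - j20.1 Ω
  Z4: Z = R = 64.1 Ω
Step 3 — Ladder network (open output): work backward from the far end, alternating series and parallel combinations. Z_in = 53.19 + j14.64 Ω = 55.16∠15.4° Ω.
Step 4 — Power factor: PF = cos(φ) = Re(Z)/|Z| = 53.186/55.163 = 0.9642.
Step 5 — Type: Im(Z) = 14.64 ⇒ lagging (phase φ = 15.4°).

PF = 0.9642 (lagging, φ = 15.4°)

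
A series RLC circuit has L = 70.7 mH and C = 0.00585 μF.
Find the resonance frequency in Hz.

Step 1 — Resonance condition Im(Z)=0 gives ω₀ = 1/√(LC).
Step 2 — ω₀ = 1/√(0.0707·5.85e-09) = 4.917e+04 rad/s.
Step 3 — f₀ = ω₀/(2π) = 7826 Hz.

f₀ = 7826 Hz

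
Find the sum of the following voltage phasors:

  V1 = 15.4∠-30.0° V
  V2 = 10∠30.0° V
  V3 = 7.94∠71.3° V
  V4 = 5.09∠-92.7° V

Step 1 — Convert each phasor to rectangular form:
  V1 = 15.4·(cos(-30.0°) + j·sin(-30.0°)) = 13.34 - j7.7 V
  V2 = 10·(cos(30.0°) + j·sin(30.0°)) = 8.66 + j5 V
  V3 = 7.94·(cos(71.3°) + j·sin(71.3°)) = 2.546 + j7.521 V
  V4 = 5.09·(cos(-92.7°) + j·sin(-92.7°)) = -0.2398 - j5.084 V
Step 2 — Sum components: V_total = 24.3 - j0.2635 V.
Step 3 — Convert to polar: |V_total| = 24.3 V, ∠V_total = -0.6°.

V_total = 24.3∠-0.6° V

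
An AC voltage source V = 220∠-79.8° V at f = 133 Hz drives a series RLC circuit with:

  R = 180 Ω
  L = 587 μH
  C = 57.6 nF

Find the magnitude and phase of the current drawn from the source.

Step 1 — Angular frequency: ω = 2π·f = 2π·133 = 835.7 rad/s.
Step 2 — Component impedances:
  R: Z = R = 180 Ω
  L: Z = jωL = j·835.7·0.000587 = 0 + j0.4905 Ω
  C: Z = 1/(jωC) = -j/(ω·C) = 0 - j2.078e+04 Ω
Step 3 — Series combination: Z_total = R + L + C = 180 - j2.077e+04 Ω = 2.078e+04∠-89.5° Ω.
Step 4 — Source phasor: V = 220∠-79.8° V = 38.96 - j216.5 V.
Step 5 — Ohm's law: I = V / Z_total = (38.96 - j216.5) / (180 - j2.077e+04) = 0.01044 + j0.001785 A.
Step 6 — Convert to polar: |I| = 0.01059 A, ∠I = 9.7°.

I = 0.01059∠9.7° A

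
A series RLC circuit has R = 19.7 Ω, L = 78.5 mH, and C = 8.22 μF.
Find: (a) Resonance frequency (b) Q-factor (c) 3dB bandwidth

Step 1 — Resonance: ω₀ = 1/√(LC) = 1/√(0.0785·8.22e-06) = 1245 rad/s.
Step 2 — f₀ = ω₀/(2π) = 198.1 Hz.
Step 3 — Series Q: Q = ω₀L/R = 1245·0.0785/19.7 = 4.961.
Step 4 — Bandwidth: Δω = ω₀/Q = 251 rad/s; BW = Δω/(2π) = 39.94 Hz.

(a) f₀ = 198.1 Hz  (b) Q = 4.961  (c) BW = 39.94 Hz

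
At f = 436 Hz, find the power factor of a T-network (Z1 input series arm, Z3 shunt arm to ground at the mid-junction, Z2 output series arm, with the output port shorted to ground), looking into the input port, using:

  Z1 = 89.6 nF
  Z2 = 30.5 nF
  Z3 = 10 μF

Step 1 — Angular frequency: ω = 2π·f = 2π·436 = 2739 rad/s.
Step 2 — Component impedances:
  Z1: Z = 1/(jωC) = -j/(ω·C) = 0 - j4074 Ω
  Z2: Z = 1/(jωC) = -j/(ω·C) = 0 - j1.197e+04 Ω
  Z3: Z = 1/(jωC) = -j/(ω·C) = 0 - j36.5 Ω
Step 3 — With the output port shorted to ground, the output series arm Z2 runs from the junction to ground; the shunt arm Z3 also runs from the junction to ground. They appear in parallel: Z3 || Z2 = 0 - j36.39 Ω.
Step 4 — Series with input arm Z1: Z_in = Z1 + (Z3 || Z2) = 0 - j4110 Ω = 4110∠-90.0° Ω.
Step 5 — Power factor: PF = cos(φ) = Re(Z)/|Z| = 0/4110 = 0.
Step 6 — Type: Im(Z) = -4110 ⇒ leading (phase φ = -90.0°).

PF = 0 (leading, φ = -90.0°)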